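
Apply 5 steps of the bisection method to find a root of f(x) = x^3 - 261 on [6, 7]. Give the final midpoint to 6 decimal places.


f(x) = x^3 - 261
f(6) = -45 < 0
f(7) = 82 > 0

Step 1: midpoint = (6.000000 + 7.000000)/2 = 6.500000
  f(6.500000) = 13.625000
  f(mid) > 0, so root is in [6.000000, 6.500000]

Step 2: midpoint = (6.000000 + 6.500000)/2 = 6.250000
  f(6.250000) = -16.859375
  f(mid) < 0, so root is in [6.250000, 6.500000]

Step 3: midpoint = (6.250000 + 6.500000)/2 = 6.375000
  f(6.375000) = -1.916016
  f(mid) < 0, so root is in [6.375000, 6.500000]

Step 4: midpoint = (6.375000 + 6.500000)/2 = 6.437500
  f(6.437500) = 5.779053
  f(mid) > 0, so root is in [6.375000, 6.437500]

Step 5: midpoint = (6.375000 + 6.437500)/2 = 6.406250
  f(6.406250) = 1.912750
  f(mid) > 0, so root is in [6.375000, 6.406250]

midpoint = 6.406250


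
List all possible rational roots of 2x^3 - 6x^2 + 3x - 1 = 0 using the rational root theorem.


Rational root theorem: possible roots are ±p/q where:
  p divides the constant term (-1): p ∈ {1}
  q divides the leading coefficient (2): q ∈ {1, 2}

All possible rational roots: -1, -1/2, 1/2, 1

-1, -1/2, 1/2, 1


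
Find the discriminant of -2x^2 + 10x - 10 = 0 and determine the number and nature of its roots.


For ax^2 + bx + c = 0, discriminant D = b^2 - 4ac
Here a = -2, b = 10, c = -10
D = (10)^2 - 4(-2)(-10) = 100 - 80 = 20

D = 20 > 0 but not a perfect square
The equation has 2 distinct real irrational roots.

Discriminant = 20, 2 distinct real irrational roots


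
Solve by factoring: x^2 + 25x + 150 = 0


We need two numbers that multiply to 150 and add to 25.
Those numbers are 15 and 10 (since 15 * 10 = 150 and 15 + 10 = 25).
So x^2 + 25x + 150 = (x + 15)(x + 10) = 0
Setting each factor to zero: x = -15 or x = -10

x = -15, x = -10


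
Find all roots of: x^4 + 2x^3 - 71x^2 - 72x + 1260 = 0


Let p(x) = x^4 + 2x^3 - 71x^2 - 72x + 1260. By the rational root theorem (leading coefficient 1), any rational root is an integer divisor of 1260: try ±1, ±2, ... in turn.
Test x = 1: value = 1120 ≠ 0.
Test x = -1: value = 1260 ≠ 0.
Test x = 2: value = 864 ≠ 0.
Test x = -2: value = 1120 ≠ 0.
Test x = 3: value = 540 ≠ 0.
Test x = -3: value = 864 ≠ 0.
Test x = 4: value = 220 ≠ 0.
Test x = -4: value = 540 ≠ 0.
Test x = 5: value = 0 ✓, so (x - 5) is a factor.
Synthetic division by (x - 5): bring down 1; 1(5) + 2 = 7; 7(5) - 71 = -36; (-36)(5) - 72 = -252; (-252)(5) + 1260 = 0 → quotient x^3 + 7x^2 - 36x - 252, remainder 0.
Continue with the quotient x^3 + 7x^2 - 36x - 252 (candidates must divide 252).
Test x = 6: value = 0 ✓, so (x - 6) is a factor.
Synthetic division by (x - 6): bring down 1; 1(6) + 7 = 13; 13(6) - 36 = 42; 42(6) - 252 = 0 → quotient x^2 + 13x + 42, remainder 0.
Solve the quadratic x^2 + 13x + 42 = 0: discriminant = 13^2 - 4(1)(42) = 169 - 168 = 1.
sqrt(1) = 1, so x = (-13 ± 1)/2: x = -6 or x = -7.
Collecting all roots found:

x = -7, x = -6, x = 5, x = 6


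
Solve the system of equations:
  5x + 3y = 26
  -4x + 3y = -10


Using Cramer's rule:
Determinant D = (5)(3) - (-4)(3) = 15 + 12 = 27
Dx = (26)(3) - (-10)(3) = 78 + 30 = 108
Dy = (5)(-10) - (-4)(26) = -50 + 104 = 54
x = Dx/D = 108/27 = 4
y = Dy/D = 54/27 = 2

x = 4, y = 2


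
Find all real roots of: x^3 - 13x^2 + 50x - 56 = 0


Let p(x) = x^3 - 13x^2 + 50x - 56. By the rational root theorem (leading coefficient 1), any rational root is an integer divisor of 56: try ±1, ±2, ... in turn.
Test x = 1: value = -18 ≠ 0.
Test x = -1: value = -120 ≠ 0.
Test x = 2: value = 0 ✓, so (x - 2) is a factor.
Synthetic division by (x - 2): bring down 1; 1(2) - 13 = -11; (-11)(2) + 50 = 28; 28(2) - 56 = 0 → quotient x^2 - 11x + 28, remainder 0.
Solve the quadratic x^2 - 11x + 28 = 0: discriminant = (-11)^2 - 4(1)(28) = 121 - 112 = 9.
sqrt(9) = 3, so x = (11 ± 3)/2: x = 7 or x = 4.

x = 2, x = 4, x = 7


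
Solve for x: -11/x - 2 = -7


Subtract -2 from both sides: -11/x = -5
Multiply both sides by x: -11 = -5 * x
Divide by -5: x = 11/5

x = 11/5


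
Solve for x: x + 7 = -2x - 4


Starting with: x + 7 = -2x - 4
Move all x terms to left: (1 + 2)x = -4 - 7
Simplify: 3x = -11
Divide both sides by 3: x = -11/3

x = -11/3


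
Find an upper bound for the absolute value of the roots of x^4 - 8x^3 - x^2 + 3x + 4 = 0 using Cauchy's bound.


Cauchy's bound: all roots r satisfy |r| <= 1 + max(|a_i/a_n|) for i = 0,...,n-1
where a_n is the leading coefficient.

Coefficients: [1, -8, -1, 3, 4]
Leading coefficient a_n = 1
Ratios |a_i/a_n|: 8, 1, 3, 4
Maximum ratio: 8
Cauchy's bound: |r| <= 1 + 8 = 9

Upper bound = 9


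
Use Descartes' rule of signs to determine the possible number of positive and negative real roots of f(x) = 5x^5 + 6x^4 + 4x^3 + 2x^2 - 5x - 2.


Descartes' rule of signs:

For positive roots, count sign changes in f(x) = 5x^5 + 6x^4 + 4x^3 + 2x^2 - 5x - 2:
Signs of coefficients: +, +, +, +, -, -
Number of sign changes: 1
Possible positive real roots: 1

For negative roots, examine f(-x) = -5x^5 + 6x^4 - 4x^3 + 2x^2 + 5x - 2:
Signs of coefficients: -, +, -, +, +, -
Number of sign changes: 4
Possible negative real roots: 4, 2, 0

Positive roots: 1; Negative roots: 4 or 2 or 0


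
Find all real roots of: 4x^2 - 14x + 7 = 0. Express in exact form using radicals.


Using the quadratic formula: x = (-b ± sqrt(b^2 - 4ac)) / (2a)
Here a = 4, b = -14, c = 7
Discriminant = b^2 - 4ac = (-14)^2 - 4(4)(7) = 196 - 112 = 84
Since discriminant = 84 > 0, there are two real roots.
x = (14 ± 2*sqrt(21)) / 8
Simplifying: x = (7 ± sqrt(21)) / 4
Numerically: x ≈ 2.8956 or x ≈ 0.6044

x = (7 + sqrt(21)) / 4 or x = (7 - sqrt(21)) / 4


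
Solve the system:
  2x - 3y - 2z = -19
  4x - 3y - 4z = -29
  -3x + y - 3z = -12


Using Cramer's rule. Expand each determinant along the first row.
D  = 2*[(-3)*(-3) - (-4)*1] - (-3)*[4*(-3) - (-4)*(-3)] + (-2)*[4*1 - (-3)*(-3)]
  = 2*(13) - (-3)*(-24) + (-2)*(-5) = -36
Dx = (-19)*[(-3)*(-3) - (-4)*1] - (-3)*[(-29)*(-3) - (-4)*(-12)] + (-2)*[(-29)*1 - (-3)*(-12)]
  = (-19)*(13) - (-3)*(39) + (-2)*(-65) = 0
Dy = 2*[(-29)*(-3) - (-4)*(-12)] - (-19)*[4*(-3) - (-4)*(-3)] + (-2)*[4*(-12) - (-29)*(-3)]
  = 2*(39) - (-19)*(-24) + (-2)*(-135) = -108
Dz = 2*[(-3)*(-12) - (-29)*1] - (-3)*[4*(-12) - (-29)*(-3)] + (-19)*[4*1 - (-3)*(-3)]
  = 2*(65) - (-3)*(-135) + (-19)*(-5) = -180
x = Dx/D = 0/-36 = 0, y = Dy/D = -108/-36 = 3, z = Dz/D = -180/-36 = 5
Check eq1: (2)(0) + (-3)(3) + (-2)(5) = -19 = -19 ✓
Check eq2: (4)(0) + (-3)(3) + (-4)(5) = -29 = -29 ✓
Check eq3: (-3)(0) + (1)(3) + (-3)(5) = -12 = -12 ✓

x = 0, y = 3, z = 5


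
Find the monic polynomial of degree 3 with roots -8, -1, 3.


A monic polynomial with roots -8, -1, 3 is:
p(x) = (x + 8)(x + 1)(x - 3)
After multiplying by (x + 8): x + 8
After multiplying by (x + 1): x^2 + 9x + 8
After multiplying by (x - 3): x^3 + 6x^2 - 19x - 24

x^3 + 6x^2 - 19x - 24


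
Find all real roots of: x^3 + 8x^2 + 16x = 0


The constant term is 0, so x = 0 is a root. Factor out x:
  x(x^2 + 8x + 16) = 0
Solve the quadratic x^2 + 8x + 16 = 0: discriminant = 8^2 - 4(1)(16) = 64 - 64 = 0.
Discriminant = 0, so a double root: x = -8/2 = -4.

x = -4 (multiplicity 2), x = 0


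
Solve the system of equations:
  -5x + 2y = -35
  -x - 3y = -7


Using Cramer's rule:
Determinant D = (-5)(-3) - (-1)(2) = 15 + 2 = 17
Dx = (-35)(-3) - (-7)(2) = 105 + 14 = 119
Dy = (-5)(-7) - (-1)(-35) = 35 - 35 = 0
x = Dx/D = 119/17 = 7
y = Dy/D = 0/17 = 0

x = 7, y = 0


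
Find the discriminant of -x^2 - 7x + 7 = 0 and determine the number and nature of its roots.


For ax^2 + bx + c = 0, discriminant D = b^2 - 4ac
Here a = -1, b = -7, c = 7
D = (-7)^2 - 4(-1)(7) = 49 + 28 = 77

D = 77 > 0 but not a perfect square
The equation has 2 distinct real irrational roots.

Discriminant = 77, 2 distinct real irrational roots


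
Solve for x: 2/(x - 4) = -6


Multiply both sides by (x - 4): 2 = -6(x - 4)
Distribute: 2 = -6x + 24
-6x = 2 - 24 = -22
x = 11/3

x = 11/3


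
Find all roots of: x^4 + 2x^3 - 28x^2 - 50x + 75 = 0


Let p(x) = x^4 + 2x^3 - 28x^2 - 50x + 75. By the rational root theorem (leading coefficient 1), any rational root is an integer divisor of 75: try ±1, ±2, ... in turn.
Test x = 1: value = 0 ✓, so (x - 1) is a factor.
Synthetic division by (x - 1): bring down 1; 1(1) + 2 = 3; 3(1) - 28 = -25; (-25)(1) - 50 = -75; (-75)(1) + 75 = 0 → quotient x^3 + 3x^2 - 25x - 75, remainder 0.
Continue with the quotient x^3 + 3x^2 - 25x - 75 (candidates must divide 75; re-test x = 1 first in case it repeats).
Test x = 1: value = -96 ≠ 0.
Test x = -1: value = -48 ≠ 0.
Test x = 3: value = -96 ≠ 0.
Test x = -3: value = 0 ✓, so (x + 3) is a factor.
Synthetic division by (x + 3): bring down 1; 1(-3) + 3 = 0; 0(-3) - 25 = -25; (-25)(-3) - 75 = 0 → quotient x^2 - 25, remainder 0.
Solve the quadratic x^2 - 25 = 0: discriminant = 0^2 - 4(1)(-25) = 0 + 100 = 100.
sqrt(100) = 10, so x = (0 ± 10)/2: x = 5 or x = -5.
Collecting all roots found:

x = -5, x = -3, x = 1, x = 5


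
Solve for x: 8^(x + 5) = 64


Express both sides with the same base.
64 = 8^2
Since the bases match, equate exponents: x + 5 = 2
So x = 2 - (5) = -3

x = -3


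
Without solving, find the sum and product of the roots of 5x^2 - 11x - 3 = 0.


By Vieta's formulas for ax^2 + bx + c = 0:
  Sum of roots = -b/a
  Product of roots = c/a

Here a = 5, b = -11, c = -3
Sum = -(-11)/5 = 11/5
Product = -3/5 = -3/5

Sum = 11/5, Product = -3/5


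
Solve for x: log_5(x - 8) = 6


Convert to exponential form: x - 8 = 5^6 = 15625
x = 15625 + 8 = 15633
Check: log_5(15633 - 8) = log_5(15625) = log_5(15625) = 6 ✓

x = 15633


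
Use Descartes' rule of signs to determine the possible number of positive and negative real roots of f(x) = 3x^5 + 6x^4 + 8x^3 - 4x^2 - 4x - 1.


Descartes' rule of signs:

For positive roots, count sign changes in f(x) = 3x^5 + 6x^4 + 8x^3 - 4x^2 - 4x - 1:
Signs of coefficients: +, +, +, -, -, -
Number of sign changes: 1
Possible positive real roots: 1

For negative roots, examine f(-x) = -3x^5 + 6x^4 - 8x^3 - 4x^2 + 4x - 1:
Signs of coefficients: -, +, -, -, +, -
Number of sign changes: 4
Possible negative real roots: 4, 2, 0

Positive roots: 1; Negative roots: 4 or 2 or 0


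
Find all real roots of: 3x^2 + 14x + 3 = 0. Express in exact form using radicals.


Using the quadratic formula: x = (-b ± sqrt(b^2 - 4ac)) / (2a)
Here a = 3, b = 14, c = 3
Discriminant = b^2 - 4ac = 14^2 - 4(3)(3) = 196 - 36 = 160
Since discriminant = 160 > 0, there are two real roots.
x = (-14 ± 4*sqrt(10)) / 6
Simplifying: x = (-7 ± 2*sqrt(10)) / 3
Numerically: x ≈ -0.2251 or x ≈ -4.4415

x = (-7 + 2*sqrt(10)) / 3 or x = (-7 - 2*sqrt(10)) / 3


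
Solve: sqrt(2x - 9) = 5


Square both sides: 2x - 9 = 5^2 = 25
2x = 25 + 9 = 34
x = 17
Check: sqrt(2*17 - 9) = sqrt(25) = 5 ✓

x = 17


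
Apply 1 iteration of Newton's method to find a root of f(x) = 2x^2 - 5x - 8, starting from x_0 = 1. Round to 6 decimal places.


Newton's method: x_(n+1) = x_n - f(x_n)/f'(x_n)
f(x) = 2x^2 - 5x - 8
f'(x) = 4x - 5

Iteration 1:
  f(1.000000) = -11.000000
  f'(1.000000) = -1.000000
  x_1 = 1.000000 - (-11.000000)/(-1.000000) = -10.000000

x_1 = -10.000000


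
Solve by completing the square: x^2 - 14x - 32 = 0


Start: x^2 - 14x - 32 = 0
Move constant: x^2 - 14x = 32
Half of -14 is -7, squared is 49
Add 49 to both sides: x^2 - 14x + 49 = 81
(x - 7)^2 = 81
x - 7 = ±9
x = 7 + 9 = 16 or x = 7 - 9 = -2

x = -2, x = 16


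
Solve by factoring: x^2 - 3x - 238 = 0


We need two numbers that multiply to -238 and add to -3.
Those numbers are -17 and 14 (since (-17) * 14 = -238 and (-17) + 14 = -3).
So x^2 - 3x - 238 = (x - 17)(x + 14) = 0
Setting each factor to zero: x = 17 or x = -14

x = -14, x = 17


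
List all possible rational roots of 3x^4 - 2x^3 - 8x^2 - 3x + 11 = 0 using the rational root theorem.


Rational root theorem: possible roots are ±p/q where:
  p divides the constant term (11): p ∈ {1, 11}
  q divides the leading coefficient (3): q ∈ {1, 3}

All possible rational roots: -11, -11/3, -1, -1/3, 1/3, 1, 11/3, 11

-11, -11/3, -1, -1/3, 1/3, 1, 11/3, 11


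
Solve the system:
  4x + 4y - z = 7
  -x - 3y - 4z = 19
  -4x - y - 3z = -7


Using Cramer's rule. Expand each determinant along the first row.
D  = 4*[(-3)*(-3) - (-4)*(-1)] - 4*[(-1)*(-3) - (-4)*(-4)] + (-1)*[(-1)*(-1) - (-3)*(-4)]
  = 4*(5) - 4*(-13) + (-1)*(-11) = 83
Dx = 7*[(-3)*(-3) - (-4)*(-1)] - 4*[19*(-3) - (-4)*(-7)] + (-1)*[19*(-1) - (-3)*(-7)]
  = 7*(5) - 4*(-85) + (-1)*(-40) = 415
Dy = 4*[19*(-3) - (-4)*(-7)] - 7*[(-1)*(-3) - (-4)*(-4)] + (-1)*[(-1)*(-7) - 19*(-4)]
  = 4*(-85) - 7*(-13) + (-1)*(83) = -332
Dz = 4*[(-3)*(-7) - 19*(-1)] - 4*[(-1)*(-7) - 19*(-4)] + 7*[(-1)*(-1) - (-3)*(-4)]
  = 4*(40) - 4*(83) + 7*(-11) = -249
x = Dx/D = 415/83 = 5, y = Dy/D = -332/83 = -4, z = Dz/D = -249/83 = -3
Check eq1: (4)(5) + (4)(-4) + (-1)(-3) = 7 = 7 ✓
Check eq2: (-1)(5) + (-3)(-4) + (-4)(-3) = 19 = 19 ✓
Check eq3: (-4)(5) + (-1)(-4) + (-3)(-3) = -7 = -7 ✓

x = 5, y = -4, z = -3


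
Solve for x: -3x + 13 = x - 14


Starting with: -3x + 13 = x - 14
Move all x terms to left: (-3 - 1)x = -14 - 13
Simplify: -4x = -27
Divide both sides by -4: x = 27/4

x = 27/4


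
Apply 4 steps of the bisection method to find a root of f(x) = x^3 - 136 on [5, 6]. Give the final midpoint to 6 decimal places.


f(x) = x^3 - 136
f(5) = -11 < 0
f(6) = 80 > 0

Step 1: midpoint = (5.000000 + 6.000000)/2 = 5.500000
  f(5.500000) = 30.375000
  f(mid) > 0, so root is in [5.000000, 5.500000]

Step 2: midpoint = (5.000000 + 5.500000)/2 = 5.250000
  f(5.250000) = 8.703125
  f(mid) > 0, so root is in [5.000000, 5.250000]

Step 3: midpoint = (5.000000 + 5.250000)/2 = 5.125000
  f(5.125000) = -1.388672
  f(mid) < 0, so root is in [5.125000, 5.250000]

Step 4: midpoint = (5.125000 + 5.250000)/2 = 5.187500
  f(5.187500) = 3.596436
  f(mid) > 0, so root is in [5.125000, 5.187500]

midpoint = 5.187500


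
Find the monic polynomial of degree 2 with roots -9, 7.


A monic polynomial with roots -9, 7 is:
p(x) = (x + 9)(x - 7)
After multiplying by (x + 9): x + 9
After multiplying by (x - 7): x^2 + 2x - 63

x^2 + 2x - 63


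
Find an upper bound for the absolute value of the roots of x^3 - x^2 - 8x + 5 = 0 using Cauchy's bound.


Cauchy's bound: all roots r satisfy |r| <= 1 + max(|a_i/a_n|) for i = 0,...,n-1
where a_n is the leading coefficient.

Coefficients: [1, -1, -8, 5]
Leading coefficient a_n = 1
Ratios |a_i/a_n|: 1, 8, 5
Maximum ratio: 8
Cauchy's bound: |r| <= 1 + 8 = 9

Upper bound = 9


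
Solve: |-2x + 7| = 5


An absolute value equation |expr| = 5 gives two cases:
Case 1: -2x + 7 = 5
  -2x = -2, so x = 1
Case 2: -2x + 7 = -5
  -2x = -12, so x = 6

x = 1, x = 6


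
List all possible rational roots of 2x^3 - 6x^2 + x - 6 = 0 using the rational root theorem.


Rational root theorem: possible roots are ±p/q where:
  p divides the constant term (-6): p ∈ {1, 2, 3, 6}
  q divides the leading coefficient (2): q ∈ {1, 2}

All possible rational roots: -6, -3, -2, -3/2, -1, -1/2, 1/2, 1, 3/2, 2, 3, 6

-6, -3, -2, -3/2, -1, -1/2, 1/2, 1, 3/2, 2, 3, 6


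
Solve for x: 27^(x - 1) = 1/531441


Express both sides with the same base.
1/531441 = 27^(-4)
Since the bases match, equate exponents: x - 1 = -4
So x = -4 - (-1) = -3

x = -3


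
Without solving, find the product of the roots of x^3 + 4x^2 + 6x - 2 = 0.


By Vieta's formulas for x^3 + bx^2 + cx + d = 0:
  r1 + r2 + r3 = -b/a = -4
  r1*r2 + r1*r3 + r2*r3 = c/a = 6
  r1*r2*r3 = -d/a = 2


Product = 2


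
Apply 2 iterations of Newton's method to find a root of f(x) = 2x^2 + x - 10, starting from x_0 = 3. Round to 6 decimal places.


Newton's method: x_(n+1) = x_n - f(x_n)/f'(x_n)
f(x) = 2x^2 + x - 10
f'(x) = 4x + 1

Iteration 1:
  f(3.000000) = 11.000000
  f'(3.000000) = 13.000000
  x_1 = 3.000000 - (11.000000)/(13.000000) = 2.153846

Iteration 2:
  f(2.153846) = 1.431953
  f'(2.153846) = 9.615385
  x_2 = 2.153846 - (1.431953)/(9.615385) = 2.004923

x_2 = 2.004923


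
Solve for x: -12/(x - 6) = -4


Multiply both sides by (x - 6): -12 = -4(x - 6)
Distribute: -12 = -4x + 24
-4x = -12 - 24 = -36
x = 9

x = 9


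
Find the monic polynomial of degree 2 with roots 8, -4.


A monic polynomial with roots 8, -4 is:
p(x) = (x - 8)(x + 4)
After multiplying by (x - 8): x - 8
After multiplying by (x + 4): x^2 - 4x - 32

x^2 - 4x - 32


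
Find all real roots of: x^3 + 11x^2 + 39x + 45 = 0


Let p(x) = x^3 + 11x^2 + 39x + 45. By the rational root theorem (leading coefficient 1), any rational root is an integer divisor of 45: try ±1, ±2, ... in turn.
Test x = 1: value = 96 ≠ 0.
Test x = -1: value = 16 ≠ 0.
Test x = 3: value = 288 ≠ 0.
Test x = -3: value = 0 ✓, so (x + 3) is a factor.
Synthetic division by (x + 3): bring down 1; 1(-3) + 11 = 8; 8(-3) + 39 = 15; 15(-3) + 45 = 0 → quotient x^2 + 8x + 15, remainder 0.
Solve the quadratic x^2 + 8x + 15 = 0: discriminant = 8^2 - 4(1)(15) = 64 - 60 = 4.
sqrt(4) = 2, so x = (-8 ± 2)/2: x = -3 or x = -5.

x = -5, x = -3 (multiplicity 2)


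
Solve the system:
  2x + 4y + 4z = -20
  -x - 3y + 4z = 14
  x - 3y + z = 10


Using Cramer's rule. Expand each determinant along the first row.
D  = 2*[(-3)*1 - 4*(-3)] - 4*[(-1)*1 - 4*1] + 4*[(-1)*(-3) - (-3)*1]
  = 2*(9) - 4*(-5) + 4*(6) = 62
Dx = (-20)*[(-3)*1 - 4*(-3)] - 4*[14*1 - 4*10] + 4*[14*(-3) - (-3)*10]
  = (-20)*(9) - 4*(-26) + 4*(-12) = -124
Dy = 2*[14*1 - 4*10] - (-20)*[(-1)*1 - 4*1] + 4*[(-1)*10 - 14*1]
  = 2*(-26) - (-20)*(-5) + 4*(-24) = -248
Dz = 2*[(-3)*10 - 14*(-3)] - 4*[(-1)*10 - 14*1] + (-20)*[(-1)*(-3) - (-3)*1]
  = 2*(12) - 4*(-24) + (-20)*(6) = 0
x = Dx/D = -124/62 = -2, y = Dy/D = -248/62 = -4, z = Dz/D = 0/62 = 0
Check eq1: (2)(-2) + (4)(-4) + (4)(0) = -20 = -20 ✓
Check eq2: (-1)(-2) + (-3)(-4) + (4)(0) = 14 = 14 ✓
Check eq3: (1)(-2) + (-3)(-4) + (1)(0) = 10 = 10 ✓

x = -2, y = -4, z = 0


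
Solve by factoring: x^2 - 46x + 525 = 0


We need two numbers that multiply to 525 and add to -46.
Those numbers are -21 and -25 (since (-21) * (-25) = 525 and (-21) + (-25) = -46).
So x^2 - 46x + 525 = (x - 21)(x - 25) = 0
Setting each factor to zero: x = 21 or x = 25

x = 21, x = 25


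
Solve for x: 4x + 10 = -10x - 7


Starting with: 4x + 10 = -10x - 7
Move all x terms to left: (4 + 10)x = -7 - 10
Simplify: 14x = -17
Divide both sides by 14: x = -17/14

x = -17/14


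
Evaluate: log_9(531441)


We need the exponent such that 9^? = 531441
9^6 = 531441
Therefore log_9(531441) = 6

6


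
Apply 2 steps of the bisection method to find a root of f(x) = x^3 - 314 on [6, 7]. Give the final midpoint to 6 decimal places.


f(x) = x^3 - 314
f(6) = -98 < 0
f(7) = 29 > 0

Step 1: midpoint = (6.000000 + 7.000000)/2 = 6.500000
  f(6.500000) = -39.375000
  f(mid) < 0, so root is in [6.500000, 7.000000]

Step 2: midpoint = (6.500000 + 7.000000)/2 = 6.750000
  f(6.750000) = -6.453125
  f(mid) < 0, so root is in [6.750000, 7.000000]

midpoint = 6.750000


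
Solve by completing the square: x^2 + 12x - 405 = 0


Start: x^2 + 12x - 405 = 0
Move constant: x^2 + 12x = 405
Half of 12 is 6, squared is 36
Add 36 to both sides: x^2 + 12x + 36 = 441
(x + 6)^2 = 441
x + 6 = ±21
x = -6 + 21 = 15 or x = -6 - 21 = -27

x = -27, x = 15


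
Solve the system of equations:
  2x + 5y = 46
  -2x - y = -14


Using Cramer's rule:
Determinant D = (2)(-1) - (-2)(5) = -2 + 10 = 8
Dx = (46)(-1) - (-14)(5) = -46 + 70 = 24
Dy = (2)(-14) - (-2)(46) = -28 + 92 = 64
x = Dx/D = 24/8 = 3
y = Dy/D = 64/8 = 8

x = 3, y = 8


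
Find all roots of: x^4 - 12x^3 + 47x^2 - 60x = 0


The constant term is 0, so x = 0 is a root. Factor out x:
  x^3 - 12x^2 + 47x - 60 = 0
Let p(x) = x^3 - 12x^2 + 47x - 60. By the rational root theorem (leading coefficient 1), any rational root is an integer divisor of 60: try ±1, ±2, ... in turn.
Test x = 1: value = -24 ≠ 0.
Test x = -1: value = -120 ≠ 0.
Test x = 2: value = -6 ≠ 0.
Test x = -2: value = -210 ≠ 0.
Test x = 3: value = 0 ✓, so (x - 3) is a factor.
Synthetic division by (x - 3): bring down 1; 1(3) - 12 = -9; (-9)(3) + 47 = 20; 20(3) - 60 = 0 → quotient x^2 - 9x + 20, remainder 0.
Solve the quadratic x^2 - 9x + 20 = 0: discriminant = (-9)^2 - 4(1)(20) = 81 - 80 = 1.
sqrt(1) = 1, so x = (9 ± 1)/2: x = 5 or x = 4.
Collecting all roots found:

x = 0, x = 3, x = 4, x = 5


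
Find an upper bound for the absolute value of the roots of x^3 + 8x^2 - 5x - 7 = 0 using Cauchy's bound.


Cauchy's bound: all roots r satisfy |r| <= 1 + max(|a_i/a_n|) for i = 0,...,n-1
where a_n is the leading coefficient.

Coefficients: [1, 8, -5, -7]
Leading coefficient a_n = 1
Ratios |a_i/a_n|: 8, 5, 7
Maximum ratio: 8
Cauchy's bound: |r| <= 1 + 8 = 9

Upper bound = 9


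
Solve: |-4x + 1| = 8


An absolute value equation |expr| = 8 gives two cases:
Case 1: -4x + 1 = 8
  -4x = 7, so x = -7/4
Case 2: -4x + 1 = -8
  -4x = -9, so x = 9/4

x = -7/4, x = 9/4


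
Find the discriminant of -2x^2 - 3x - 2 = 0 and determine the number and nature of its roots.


For ax^2 + bx + c = 0, discriminant D = b^2 - 4ac
Here a = -2, b = -3, c = -2
D = (-3)^2 - 4(-2)(-2) = 9 - 16 = -7

D = -7 < 0
The equation has no real roots (2 complex conjugate roots).

Discriminant = -7, no real roots (2 complex conjugate roots)


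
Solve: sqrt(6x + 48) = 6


Square both sides: 6x + 48 = 6^2 = 36
6x = 36 - 48 = -12
x = -2
Check: sqrt(6*(-2) + 48) = sqrt(36) = 6 ✓

x = -2


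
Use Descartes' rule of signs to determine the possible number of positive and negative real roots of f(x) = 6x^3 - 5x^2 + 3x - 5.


Descartes' rule of signs:

For positive roots, count sign changes in f(x) = 6x^3 - 5x^2 + 3x - 5:
Signs of coefficients: +, -, +, -
Number of sign changes: 3
Possible positive real roots: 3, 1

For negative roots, examine f(-x) = -6x^3 - 5x^2 - 3x - 5:
Signs of coefficients: -, -, -, -
Number of sign changes: 0
Possible negative real roots: 0

Positive roots: 3 or 1; Negative roots: 0


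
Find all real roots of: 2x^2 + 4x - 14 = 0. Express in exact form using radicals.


Using the quadratic formula: x = (-b ± sqrt(b^2 - 4ac)) / (2a)
Here a = 2, b = 4, c = -14
Discriminant = b^2 - 4ac = 4^2 - 4(2)(-14) = 16 + 112 = 128
Since discriminant = 128 > 0, there are two real roots.
x = (-4 ± 8*sqrt(2)) / 4
Simplifying: x = -1 ± 2*sqrt(2)
Numerically: x ≈ 1.8284 or x ≈ -3.8284

x = -1 + 2*sqrt(2) or x = -1 - 2*sqrt(2)


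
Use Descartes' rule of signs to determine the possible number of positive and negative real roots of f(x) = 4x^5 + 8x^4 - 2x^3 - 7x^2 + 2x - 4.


Descartes' rule of signs:

For positive roots, count sign changes in f(x) = 4x^5 + 8x^4 - 2x^3 - 7x^2 + 2x - 4:
Signs of coefficients: +, +, -, -, +, -
Number of sign changes: 3
Possible positive real roots: 3, 1

For negative roots, examine f(-x) = -4x^5 + 8x^4 + 2x^3 - 7x^2 - 2x - 4:
Signs of coefficients: -, +, +, -, -, -
Number of sign changes: 2
Possible negative real roots: 2, 0

Positive roots: 3 or 1; Negative roots: 2 or 0


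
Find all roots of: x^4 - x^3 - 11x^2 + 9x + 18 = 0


Let p(x) = x^4 - x^3 - 11x^2 + 9x + 18. By the rational root theorem (leading coefficient 1), any rational root is an integer divisor of 18: try ±1, ±2, ... in turn.
Test x = 1: value = 16 ≠ 0.
Test x = -1: value = 0 ✓, so (x + 1) is a factor.
Synthetic division by (x + 1): bring down 1; 1(-1) - 1 = -2; (-2)(-1) - 11 = -9; (-9)(-1) + 9 = 18; 18(-1) + 18 = 0 → quotient x^3 - 2x^2 - 9x + 18, remainder 0.
Continue with the quotient x^3 - 2x^2 - 9x + 18 (candidates must divide 18; re-test x = -1 first in case it repeats).
Test x = -1: value = 24 ≠ 0.
Test x = 2: value = 0 ✓, so (x - 2) is a factor.
Synthetic division by (x - 2): bring down 1; 1(2) - 2 = 0; 0(2) - 9 = -9; (-9)(2) + 18 = 0 → quotient x^2 - 9, remainder 0.
Solve the quadratic x^2 - 9 = 0: discriminant = 0^2 - 4(1)(-9) = 0 + 36 = 36.
sqrt(36) = 6, so x = (0 ± 6)/2: x = 3 or x = -3.
Collecting all roots found:

x = -3, x = -1, x = 2, x = 3


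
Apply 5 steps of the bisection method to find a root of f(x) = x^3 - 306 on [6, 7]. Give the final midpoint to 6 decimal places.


f(x) = x^3 - 306
f(6) = -90 < 0
f(7) = 37 > 0

Step 1: midpoint = (6.000000 + 7.000000)/2 = 6.500000
  f(6.500000) = -31.375000
  f(mid) < 0, so root is in [6.500000, 7.000000]

Step 2: midpoint = (6.500000 + 7.000000)/2 = 6.750000
  f(6.750000) = 1.546875
  f(mid) > 0, so root is in [6.500000, 6.750000]

Step 3: midpoint = (6.500000 + 6.750000)/2 = 6.625000
  f(6.625000) = -15.224609
  f(mid) < 0, so root is in [6.625000, 6.750000]

Step 4: midpoint = (6.625000 + 6.750000)/2 = 6.687500
  f(6.687500) = -6.917236
  f(mid) < 0, so root is in [6.687500, 6.750000]

Step 5: midpoint = (6.687500 + 6.750000)/2 = 6.718750
  f(6.718750) = -2.704865
  f(mid) < 0, so root is in [6.718750, 6.750000]

midpoint = 6.718750


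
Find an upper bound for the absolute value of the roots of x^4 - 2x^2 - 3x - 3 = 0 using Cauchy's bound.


Cauchy's bound: all roots r satisfy |r| <= 1 + max(|a_i/a_n|) for i = 0,...,n-1
where a_n is the leading coefficient.

Coefficients: [1, 0, -2, -3, -3]
Leading coefficient a_n = 1
Ratios |a_i/a_n|: 0, 2, 3, 3
Maximum ratio: 3
Cauchy's bound: |r| <= 1 + 3 = 4

Upper bound = 4


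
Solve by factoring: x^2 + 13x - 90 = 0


We need two numbers that multiply to -90 and add to 13.
Those numbers are 18 and -5 (since 18 * (-5) = -90 and 18 + (-5) = 13).
So x^2 + 13x - 90 = (x + 18)(x - 5) = 0
Setting each factor to zero: x = -18 or x = 5

x = -18, x = 5


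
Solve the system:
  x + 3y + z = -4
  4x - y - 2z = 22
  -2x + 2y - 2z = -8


Using Cramer's rule. Expand each determinant along the first row.
D  = 1*[(-1)*(-2) - (-2)*2] - 3*[4*(-2) - (-2)*(-2)] + 1*[4*2 - (-1)*(-2)]
  = 1*(6) - 3*(-12) + 1*(6) = 48
Dx = (-4)*[(-1)*(-2) - (-2)*2] - 3*[22*(-2) - (-2)*(-8)] + 1*[22*2 - (-1)*(-8)]
  = (-4)*(6) - 3*(-60) + 1*(36) = 192
Dy = 1*[22*(-2) - (-2)*(-8)] - (-4)*[4*(-2) - (-2)*(-2)] + 1*[4*(-8) - 22*(-2)]
  = 1*(-60) - (-4)*(-12) + 1*(12) = -96
Dz = 1*[(-1)*(-8) - 22*2] - 3*[4*(-8) - 22*(-2)] + (-4)*[4*2 - (-1)*(-2)]
  = 1*(-36) - 3*(12) + (-4)*(6) = -96
x = Dx/D = 192/48 = 4, y = Dy/D = -96/48 = -2, z = Dz/D = -96/48 = -2
Check eq1: (1)(4) + (3)(-2) + (1)(-2) = -4 = -4 ✓
Check eq2: (4)(4) + (-1)(-2) + (-2)(-2) = 22 = 22 ✓
Check eq3: (-2)(4) + (2)(-2) + (-2)(-2) = -8 = -8 ✓

x = 4, y = -2, z = -2


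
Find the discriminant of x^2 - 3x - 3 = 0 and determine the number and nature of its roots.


For ax^2 + bx + c = 0, discriminant D = b^2 - 4ac
Here a = 1, b = -3, c = -3
D = (-3)^2 - 4(1)(-3) = 9 + 12 = 21

D = 21 > 0 but not a perfect square
The equation has 2 distinct real irrational roots.

Discriminant = 21, 2 distinct real irrational roots


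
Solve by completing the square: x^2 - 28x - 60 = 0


Start: x^2 - 28x - 60 = 0
Move constant: x^2 - 28x = 60
Half of -28 is -14, squared is 196
Add 196 to both sides: x^2 - 28x + 196 = 256
(x - 14)^2 = 256
x - 14 = ±16
x = 14 + 16 = 30 or x = 14 - 16 = -2

x = -2, x = 30


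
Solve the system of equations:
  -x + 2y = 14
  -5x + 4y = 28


Using Cramer's rule:
Determinant D = (-1)(4) - (-5)(2) = -4 + 10 = 6
Dx = (14)(4) - (28)(2) = 56 - 56 = 0
Dy = (-1)(28) - (-5)(14) = -28 + 70 = 42
x = Dx/D = 0/6 = 0
y = Dy/D = 42/6 = 7

x = 0, y = 7


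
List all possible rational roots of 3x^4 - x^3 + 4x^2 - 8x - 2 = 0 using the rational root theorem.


Rational root theorem: possible roots are ±p/q where:
  p divides the constant term (-2): p ∈ {1, 2}
  q divides the leading coefficient (3): q ∈ {1, 3}

All possible rational roots: -2, -1, -2/3, -1/3, 1/3, 2/3, 1, 2

-2, -1, -2/3, -1/3, 1/3, 2/3, 1, 2


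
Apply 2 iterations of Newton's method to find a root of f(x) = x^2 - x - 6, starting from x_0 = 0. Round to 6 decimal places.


Newton's method: x_(n+1) = x_n - f(x_n)/f'(x_n)
f(x) = x^2 - x - 6
f'(x) = 2x - 1

Iteration 1:
  f(0.000000) = -6.000000
  f'(0.000000) = -1.000000
  x_1 = 0.000000 - (-6.000000)/(-1.000000) = -6.000000

Iteration 2:
  f(-6.000000) = 36.000000
  f'(-6.000000) = -13.000000
  x_2 = -6.000000 - (36.000000)/(-13.000000) = -3.230769

x_2 = -3.230769


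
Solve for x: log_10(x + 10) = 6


Convert to exponential form: x + 10 = 10^6 = 1000000
x = 1000000 - 10 = 999990
Check: log_10(999990 + 10) = log_10(1000000) = log_10(1000000) = 6 ✓

x = 999990


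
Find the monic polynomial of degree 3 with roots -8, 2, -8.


A monic polynomial with roots -8, 2, -8 is:
p(x) = (x + 8)(x - 2)(x + 8)
After multiplying by (x + 8): x + 8
After multiplying by (x - 2): x^2 + 6x - 16
After multiplying by (x + 8): x^3 + 14x^2 + 32x - 128

x^3 + 14x^2 + 32x - 128


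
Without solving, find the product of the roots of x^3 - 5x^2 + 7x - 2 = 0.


By Vieta's formulas for x^3 + bx^2 + cx + d = 0:
  r1 + r2 + r3 = -b/a = 5
  r1*r2 + r1*r3 + r2*r3 = c/a = 7
  r1*r2*r3 = -d/a = 2


Product = 2


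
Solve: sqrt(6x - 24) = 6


Square both sides: 6x - 24 = 6^2 = 36
6x = 36 + 24 = 60
x = 10
Check: sqrt(6*10 - 24) = sqrt(36) = 6 ✓

x = 10


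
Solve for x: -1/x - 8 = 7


Subtract -8 from both sides: -1/x = 15
Multiply both sides by x: -1 = 15 * x
Divide by 15: x = -1/15

x = -1/15


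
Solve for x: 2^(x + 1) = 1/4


Express both sides with the same base.
1/4 = 2^(-2)
Since the bases match, equate exponents: x + 1 = -2
So x = -2 - (1) = -3

x = -3


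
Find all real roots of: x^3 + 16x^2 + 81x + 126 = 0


Let p(x) = x^3 + 16x^2 + 81x + 126. By the rational root theorem (leading coefficient 1), any rational root is an integer divisor of 126: try ±1, ±2, ... in turn.
Test x = 1: value = 224 ≠ 0.
Test x = -1: value = 60 ≠ 0.
Test x = 2: value = 360 ≠ 0.
Test x = -2: value = 20 ≠ 0.
Test x = 3: value = 540 ≠ 0.
Test x = -3: value = 0 ✓, so (x + 3) is a factor.
Synthetic division by (x + 3): bring down 1; 1(-3) + 16 = 13; 13(-3) + 81 = 42; 42(-3) + 126 = 0 → quotient x^2 + 13x + 42, remainder 0.
Solve the quadratic x^2 + 13x + 42 = 0: discriminant = 13^2 - 4(1)(42) = 169 - 168 = 1.
sqrt(1) = 1, so x = (-13 ± 1)/2: x = -6 or x = -7.

x = -7, x = -6, x = -3


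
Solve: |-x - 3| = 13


An absolute value equation |expr| = 13 gives two cases:
Case 1: -x - 3 = 13
  -x = 16, so x = -16
Case 2: -x - 3 = -13
  -x = -10, so x = 10

x = -16, x = 10


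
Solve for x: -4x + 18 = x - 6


Starting with: -4x + 18 = x - 6
Move all x terms to left: (-4 - 1)x = -6 - 18
Simplify: -5x = -24
Divide both sides by -5: x = 24/5

x = 24/5


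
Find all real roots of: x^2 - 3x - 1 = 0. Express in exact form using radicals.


Using the quadratic formula: x = (-b ± sqrt(b^2 - 4ac)) / (2a)
Here a = 1, b = -3, c = -1
Discriminant = b^2 - 4ac = (-3)^2 - 4(1)(-1) = 9 + 4 = 13
Since discriminant = 13 > 0, there are two real roots.
x = (3 ± sqrt(13)) / 2
Numerically: x ≈ 3.3028 or x ≈ -0.3028

x = (3 + sqrt(13)) / 2 or x = (3 - sqrt(13)) / 2


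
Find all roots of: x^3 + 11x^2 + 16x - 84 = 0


Let p(x) = x^3 + 11x^2 + 16x - 84. By the rational root theorem (leading coefficient 1), any rational root is an integer divisor of 84: try ±1, ±2, ... in turn.
Test x = 1: value = -56 ≠ 0.
Test x = -1: value = -90 ≠ 0.
Test x = 2: value = 0 ✓, so (x - 2) is a factor.
Synthetic division by (x - 2): bring down 1; 1(2) + 11 = 13; 13(2) + 16 = 42; 42(2) - 84 = 0 → quotient x^2 + 13x + 42, remainder 0.
Solve the quadratic x^2 + 13x + 42 = 0: discriminant = 13^2 - 4(1)(42) = 169 - 168 = 1.
sqrt(1) = 1, so x = (-13 ± 1)/2: x = -6 or x = -7.
Collecting all roots found:

x = -7, x = -6, x = 2


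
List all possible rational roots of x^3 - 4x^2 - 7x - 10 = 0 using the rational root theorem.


Rational root theorem: possible roots are ±p/q where:
  p divides the constant term (-10): p ∈ {1, 2, 5, 10}
  q divides the leading coefficient (1): q ∈ {1}

All possible rational roots: -10, -5, -2, -1, 1, 2, 5, 10

-10, -5, -2, -1, 1, 2, 5, 10


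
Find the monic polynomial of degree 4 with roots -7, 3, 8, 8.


A monic polynomial with roots -7, 3, 8, 8 is:
p(x) = (x + 7)(x - 3)(x - 8)(x - 8)
After multiplying by (x + 7): x + 7
After multiplying by (x - 3): x^2 + 4x - 21
After multiplying by (x - 8): x^3 - 4x^2 - 53x + 168
After multiplying by (x - 8): x^4 - 12x^3 - 21x^2 + 592x - 1344

x^4 - 12x^3 - 21x^2 + 592x - 1344


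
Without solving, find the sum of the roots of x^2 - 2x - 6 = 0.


By Vieta's formulas for ax^2 + bx + c = 0:
  Sum of roots = -b/a
  Product of roots = c/a

Here a = 1, b = -2, c = -6
Sum = -(-2)/1 = 2
Product = -6/1 = -6

Sum = 2


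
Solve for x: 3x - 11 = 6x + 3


Starting with: 3x - 11 = 6x + 3
Move all x terms to left: (3 - 6)x = 3 + 11
Simplify: -3x = 14
Divide both sides by -3: x = -14/3

x = -14/3


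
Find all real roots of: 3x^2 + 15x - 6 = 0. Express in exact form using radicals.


Using the quadratic formula: x = (-b ± sqrt(b^2 - 4ac)) / (2a)
Here a = 3, b = 15, c = -6
Discriminant = b^2 - 4ac = 15^2 - 4(3)(-6) = 225 + 72 = 297
Since discriminant = 297 > 0, there are two real roots.
x = (-15 ± 3*sqrt(33)) / 6
Simplifying: x = (-5 ± sqrt(33)) / 2
Numerically: x ≈ 0.3723 or x ≈ -5.3723

x = (-5 + sqrt(33)) / 2 or x = (-5 - sqrt(33)) / 2


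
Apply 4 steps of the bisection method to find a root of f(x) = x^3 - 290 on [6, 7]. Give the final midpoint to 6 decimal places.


f(x) = x^3 - 290
f(6) = -74 < 0
f(7) = 53 > 0

Step 1: midpoint = (6.000000 + 7.000000)/2 = 6.500000
  f(6.500000) = -15.375000
  f(mid) < 0, so root is in [6.500000, 7.000000]

Step 2: midpoint = (6.500000 + 7.000000)/2 = 6.750000
  f(6.750000) = 17.546875
  f(mid) > 0, so root is in [6.500000, 6.750000]

Step 3: midpoint = (6.500000 + 6.750000)/2 = 6.625000
  f(6.625000) = 0.775391
  f(mid) > 0, so root is in [6.500000, 6.625000]

Step 4: midpoint = (6.500000 + 6.625000)/2 = 6.562500
  f(6.562500) = -7.376709
  f(mid) < 0, so root is in [6.562500, 6.625000]

midpoint = 6.562500


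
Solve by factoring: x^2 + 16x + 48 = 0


We need two numbers that multiply to 48 and add to 16.
Those numbers are 12 and 4 (since 12 * 4 = 48 and 12 + 4 = 16).
So x^2 + 16x + 48 = (x + 12)(x + 4) = 0
Setting each factor to zero: x = -12 or x = -4

x = -12, x = -4


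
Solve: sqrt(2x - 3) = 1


Square both sides: 2x - 3 = 1^2 = 1
2x = 1 + 3 = 4
x = 2
Check: sqrt(2*2 - 3) = sqrt(1) = 1 ✓

x = 2


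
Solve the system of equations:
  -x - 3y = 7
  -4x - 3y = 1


Using Cramer's rule:
Determinant D = (-1)(-3) - (-4)(-3) = 3 - 12 = -9
Dx = (7)(-3) - (1)(-3) = -21 + 3 = -18
Dy = (-1)(1) - (-4)(7) = -1 + 28 = 27
x = Dx/D = -18/-9 = 2
y = Dy/D = 27/-9 = -3

x = 2, y = -3


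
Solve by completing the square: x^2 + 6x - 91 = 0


Start: x^2 + 6x - 91 = 0
Move constant: x^2 + 6x = 91
Half of 6 is 3, squared is 9
Add 9 to both sides: x^2 + 6x + 9 = 100
(x + 3)^2 = 100
x + 3 = ±10
x = -3 + 10 = 7 or x = -3 - 10 = -13

x = -13, x = 7


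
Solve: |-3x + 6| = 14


An absolute value equation |expr| = 14 gives two cases:
Case 1: -3x + 6 = 14
  -3x = 8, so x = -8/3
Case 2: -3x + 6 = -14
  -3x = -20, so x = 20/3

x = -8/3, x = 20/3


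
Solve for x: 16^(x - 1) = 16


Express both sides with the same base.
16 = 16^1
Since the bases match, equate exponents: x - 1 = 1
So x = 1 - (-1) = 2

x = 2


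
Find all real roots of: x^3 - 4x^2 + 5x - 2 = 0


Let p(x) = x^3 - 4x^2 + 5x - 2. By the rational root theorem (leading coefficient 1), any rational root is an integer divisor of 2: try ±1, ±2, ... in turn.
Test x = 1: value = 0 ✓, so (x - 1) is a factor.
Synthetic division by (x - 1): bring down 1; 1(1) - 4 = -3; (-3)(1) + 5 = 2; 2(1) - 2 = 0 → quotient x^2 - 3x + 2, remainder 0.
Solve the quadratic x^2 - 3x + 2 = 0: discriminant = (-3)^2 - 4(1)(2) = 9 - 8 = 1.
sqrt(1) = 1, so x = (3 ± 1)/2: x = 2 or x = 1.

x = 1 (multiplicity 2), x = 2


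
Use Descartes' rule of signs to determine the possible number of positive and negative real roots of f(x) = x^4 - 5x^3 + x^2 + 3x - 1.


Descartes' rule of signs:

For positive roots, count sign changes in f(x) = x^4 - 5x^3 + x^2 + 3x - 1:
Signs of coefficients: +, -, +, +, -
Number of sign changes: 3
Possible positive real roots: 3, 1

For negative roots, examine f(-x) = x^4 + 5x^3 + x^2 - 3x - 1:
Signs of coefficients: +, +, +, -, -
Number of sign changes: 1
Possible negative real roots: 1

Positive roots: 3 or 1; Negative roots: 1


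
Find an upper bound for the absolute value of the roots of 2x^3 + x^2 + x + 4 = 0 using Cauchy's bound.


Cauchy's bound: all roots r satisfy |r| <= 1 + max(|a_i/a_n|) for i = 0,...,n-1
where a_n is the leading coefficient.

Coefficients: [2, 1, 1, 4]
Leading coefficient a_n = 2
Ratios |a_i/a_n|: 1/2, 1/2, 2
Maximum ratio: 2
Cauchy's bound: |r| <= 1 + 2 = 3

Upper bound = 3


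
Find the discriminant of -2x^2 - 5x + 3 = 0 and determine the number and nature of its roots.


For ax^2 + bx + c = 0, discriminant D = b^2 - 4ac
Here a = -2, b = -5, c = 3
D = (-5)^2 - 4(-2)(3) = 25 + 24 = 49

D = 49 > 0 and is a perfect square (sqrt = 7)
The equation has 2 distinct real rational roots.

Discriminant = 49, 2 distinct real rational roots


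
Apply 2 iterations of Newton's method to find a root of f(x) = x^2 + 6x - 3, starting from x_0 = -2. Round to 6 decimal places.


Newton's method: x_(n+1) = x_n - f(x_n)/f'(x_n)
f(x) = x^2 + 6x - 3
f'(x) = 2x + 6

Iteration 1:
  f(-2.000000) = -11.000000
  f'(-2.000000) = 2.000000
  x_1 = -2.000000 - (-11.000000)/(2.000000) = 3.500000

Iteration 2:
  f(3.500000) = 30.250000
  f'(3.500000) = 13.000000
  x_2 = 3.500000 - (30.250000)/(13.000000) = 1.173077

x_2 = 1.173077


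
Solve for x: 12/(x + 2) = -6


Multiply both sides by (x + 2): 12 = -6(x + 2)
Distribute: 12 = -6x - 12
-6x = 12 + 12 = 24
x = -4

x = -4


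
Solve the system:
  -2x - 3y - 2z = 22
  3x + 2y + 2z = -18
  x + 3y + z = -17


Using Cramer's rule. Expand each determinant along the first row.
D  = (-2)*[2*1 - 2*3] - (-3)*[3*1 - 2*1] + (-2)*[3*3 - 2*1]
  = (-2)*(-4) - (-3)*(1) + (-2)*(7) = -3
Dx = 22*[2*1 - 2*3] - (-3)*[(-18)*1 - 2*(-17)] + (-2)*[(-18)*3 - 2*(-17)]
  = 22*(-4) - (-3)*(16) + (-2)*(-20) = 0
Dy = (-2)*[(-18)*1 - 2*(-17)] - 22*[3*1 - 2*1] + (-2)*[3*(-17) - (-18)*1]
  = (-2)*(16) - 22*(1) + (-2)*(-33) = 12
Dz = (-2)*[2*(-17) - (-18)*3] - (-3)*[3*(-17) - (-18)*1] + 22*[3*3 - 2*1]
  = (-2)*(20) - (-3)*(-33) + 22*(7) = 15
x = Dx/D = 0/-3 = 0, y = Dy/D = 12/-3 = -4, z = Dz/D = 15/-3 = -5
Check eq1: (-2)(0) + (-3)(-4) + (-2)(-5) = 22 = 22 ✓
Check eq2: (3)(0) + (2)(-4) + (2)(-5) = -18 = -18 ✓
Check eq3: (1)(0) + (3)(-4) + (1)(-5) = -17 = -17 ✓

x = 0, y = -4, z = -5


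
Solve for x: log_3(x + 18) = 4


Convert to exponential form: x + 18 = 3^4 = 81
x = 81 - 18 = 63
Check: log_3(63 + 18) = log_3(81) = log_3(81) = 4 ✓

x = 63


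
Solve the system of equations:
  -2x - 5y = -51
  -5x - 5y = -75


Using Cramer's rule:
Determinant D = (-2)(-5) - (-5)(-5) = 10 - 25 = -15
Dx = (-51)(-5) - (-75)(-5) = 255 - 375 = -120
Dy = (-2)(-75) - (-5)(-51) = 150 - 255 = -105
x = Dx/D = -120/-15 = 8
y = Dy/D = -105/-15 = 7

x = 8, y = 7


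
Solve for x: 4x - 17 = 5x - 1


Starting with: 4x - 17 = 5x - 1
Move all x terms to left: (4 - 5)x = -1 + 17
Simplify: -x = 16
Divide both sides by -1: x = -16

x = -16


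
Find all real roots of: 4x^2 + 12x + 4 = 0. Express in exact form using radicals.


Using the quadratic formula: x = (-b ± sqrt(b^2 - 4ac)) / (2a)
Here a = 4, b = 12, c = 4
Discriminant = b^2 - 4ac = 12^2 - 4(4)(4) = 144 - 64 = 80
Since discriminant = 80 > 0, there are two real roots.
x = (-12 ± 4*sqrt(5)) / 8
Simplifying: x = (-3 ± sqrt(5)) / 2
Numerically: x ≈ -0.3820 or x ≈ -2.6180

x = (-3 + sqrt(5)) / 2 or x = (-3 - sqrt(5)) / 2


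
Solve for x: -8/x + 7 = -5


Subtract 7 from both sides: -8/x = -12
Multiply both sides by x: -8 = -12 * x
Divide by -12: x = 2/3

x = 2/3


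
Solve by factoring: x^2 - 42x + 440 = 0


We need two numbers that multiply to 440 and add to -42.
Those numbers are -22 and -20 (since (-22) * (-20) = 440 and (-22) + (-20) = -42).
So x^2 - 42x + 440 = (x - 22)(x - 20) = 0
Setting each factor to zero: x = 22 or x = 20

x = 20, x = 22
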